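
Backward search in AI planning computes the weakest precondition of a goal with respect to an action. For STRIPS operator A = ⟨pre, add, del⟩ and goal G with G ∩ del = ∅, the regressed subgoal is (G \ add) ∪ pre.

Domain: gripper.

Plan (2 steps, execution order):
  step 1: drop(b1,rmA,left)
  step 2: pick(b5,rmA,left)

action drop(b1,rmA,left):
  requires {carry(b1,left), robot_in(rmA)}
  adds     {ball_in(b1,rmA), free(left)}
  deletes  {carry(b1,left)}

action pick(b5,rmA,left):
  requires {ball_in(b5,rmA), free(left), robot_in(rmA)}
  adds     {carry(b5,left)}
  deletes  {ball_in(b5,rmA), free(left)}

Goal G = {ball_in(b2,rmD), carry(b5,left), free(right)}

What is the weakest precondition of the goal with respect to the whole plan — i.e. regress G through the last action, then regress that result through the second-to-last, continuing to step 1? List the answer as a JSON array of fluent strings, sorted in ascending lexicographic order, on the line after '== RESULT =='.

Regress step by step:
  through step 2 (pick(b5,rmA,left)): drop {carry(b5,left)}, keep {ball_in(b2,rmD), free(right)}, require {ball_in(b5,rmA), free(left), robot_in(rmA)}
    → {ball_in(b2,rmD), ball_in(b5,rmA), free(left), free(right), robot_in(rmA)}
  through step 1 (drop(b1,rmA,left)): drop {free(left)}, keep {ball_in(b2,rmD), ball_in(b5,rmA), free(right), robot_in(rmA)}, require {carry(b1,left), robot_in(rmA)}
    → {ball_in(b2,rmD), ball_in(b5,rmA), carry(b1,left), free(right), robot_in(rmA)}

== RESULT ==
["ball_in(b2,rmD)", "ball_in(b5,rmA)", "carry(b1,left)", "free(right)", "robot_in(rmA)"]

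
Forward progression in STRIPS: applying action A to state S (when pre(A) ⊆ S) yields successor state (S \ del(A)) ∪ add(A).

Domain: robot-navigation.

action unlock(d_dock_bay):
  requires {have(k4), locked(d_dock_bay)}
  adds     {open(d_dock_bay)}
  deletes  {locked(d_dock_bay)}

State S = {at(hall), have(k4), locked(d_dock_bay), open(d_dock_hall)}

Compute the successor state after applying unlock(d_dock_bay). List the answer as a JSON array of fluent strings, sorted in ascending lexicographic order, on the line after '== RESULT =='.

Compute (S \ del) ∪ add:
  pre ⊆ S: {have(k4), locked(d_dock_bay)} ⊆ S  — applicable
  S \ del = {at(hall), have(k4), open(d_dock_hall)}
  ∪ add   = {at(hall), have(k4), open(d_dock_bay), open(d_dock_hall)}

== RESULT ==
["at(hall)", "have(k4)", "open(d_dock_bay)", "open(d_dock_hall)"]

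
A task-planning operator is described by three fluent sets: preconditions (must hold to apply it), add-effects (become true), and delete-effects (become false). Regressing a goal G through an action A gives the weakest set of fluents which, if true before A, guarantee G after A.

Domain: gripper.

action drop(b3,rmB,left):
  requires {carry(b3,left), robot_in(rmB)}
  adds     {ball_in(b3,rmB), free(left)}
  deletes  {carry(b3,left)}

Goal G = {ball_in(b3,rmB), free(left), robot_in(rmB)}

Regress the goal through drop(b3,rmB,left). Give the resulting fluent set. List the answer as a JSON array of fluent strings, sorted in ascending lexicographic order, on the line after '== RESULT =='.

Compute (G \ add) ∪ pre:
  G ∩ del = {}  (empty — regression defined)
  G \ add = {ball_in(b3,rmB), free(left), robot_in(rmB)} \ {ball_in(b3,rmB), free(left)} = {robot_in(rmB)}
  ∪ pre   = {robot_in(rmB)} ∪ {carry(b3,left), robot_in(rmB)}
          = {carry(b3,left), robot_in(rmB)}

== RESULT ==
["carry(b3,left)", "robot_in(rmB)"]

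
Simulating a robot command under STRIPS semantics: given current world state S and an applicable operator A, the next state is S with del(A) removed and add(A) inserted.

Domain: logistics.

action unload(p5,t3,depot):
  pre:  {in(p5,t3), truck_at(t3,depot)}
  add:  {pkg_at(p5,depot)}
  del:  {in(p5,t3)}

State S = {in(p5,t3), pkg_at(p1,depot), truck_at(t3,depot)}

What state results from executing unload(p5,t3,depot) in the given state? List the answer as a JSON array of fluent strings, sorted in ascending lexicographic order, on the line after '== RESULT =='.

Progress:
  pre ⊆ S: {in(p5,t3), truck_at(t3,depot)} ⊆ S  — applicable
  S \ del = {pkg_at(p1,depot), truck_at(t3,depot)}
  ∪ add   = {pkg_at(p1,depot), pkg_at(p5,depot), truck_at(t3,depot)}

== RESULT ==
["pkg_at(p1,depot)", "pkg_at(p5,depot)", "truck_at(t3,depot)"]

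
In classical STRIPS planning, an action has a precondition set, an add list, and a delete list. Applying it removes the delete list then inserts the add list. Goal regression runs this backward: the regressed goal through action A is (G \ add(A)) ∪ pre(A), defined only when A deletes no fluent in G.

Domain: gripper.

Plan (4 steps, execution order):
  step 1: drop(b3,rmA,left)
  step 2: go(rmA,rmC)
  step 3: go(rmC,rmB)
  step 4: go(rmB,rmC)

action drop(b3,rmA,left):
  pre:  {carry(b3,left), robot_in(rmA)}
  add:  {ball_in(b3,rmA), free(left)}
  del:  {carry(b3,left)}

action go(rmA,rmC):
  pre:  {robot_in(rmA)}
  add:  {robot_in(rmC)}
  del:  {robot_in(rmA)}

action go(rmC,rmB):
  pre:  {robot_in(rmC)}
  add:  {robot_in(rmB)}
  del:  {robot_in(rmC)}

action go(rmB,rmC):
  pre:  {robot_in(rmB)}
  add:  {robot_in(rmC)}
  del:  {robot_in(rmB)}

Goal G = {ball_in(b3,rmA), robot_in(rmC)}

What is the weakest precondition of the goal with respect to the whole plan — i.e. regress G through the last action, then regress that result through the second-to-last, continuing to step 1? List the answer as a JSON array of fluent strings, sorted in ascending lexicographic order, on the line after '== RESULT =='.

Work backward from the goal:
  through step 4 (go(rmB,rmC)): drop {robot_in(rmC)}, keep {ball_in(b3,rmA)}, require {robot_in(rmB)}
    → {ball_in(b3,rmA), robot_in(rmB)}
  through step 3 (go(rmC,rmB)): drop {robot_in(rmB)}, keep {ball_in(b3,rmA)}, require {robot_in(rmC)}
    → {ball_in(b3,rmA), robot_in(rmC)}
  through step 2 (go(rmA,rmC)): drop {robot_in(rmC)}, keep {ball_in(b3,rmA)}, require {robot_in(rmA)}
    → {ball_in(b3,rmA), robot_in(rmA)}
  through step 1 (drop(b3,rmA,left)): drop {ball_in(b3,rmA)}, keep {robot_in(rmA)}, require {carry(b3,left), robot_in(rmA)}
    → {carry(b3,left), robot_in(rmA)}

== RESULT ==
["carry(b3,left)", "robot_in(rmA)"]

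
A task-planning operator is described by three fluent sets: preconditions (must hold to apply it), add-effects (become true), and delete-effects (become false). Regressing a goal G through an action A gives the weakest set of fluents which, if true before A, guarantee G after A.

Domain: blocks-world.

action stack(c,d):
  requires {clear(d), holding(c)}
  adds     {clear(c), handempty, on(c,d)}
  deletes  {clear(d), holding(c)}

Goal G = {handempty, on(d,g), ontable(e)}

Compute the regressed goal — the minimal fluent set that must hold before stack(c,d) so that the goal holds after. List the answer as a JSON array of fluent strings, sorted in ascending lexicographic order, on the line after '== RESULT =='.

Compute (G \ add) ∪ pre:
  G ∩ del = {}  (empty — regression defined)
  G \ add = {handempty, on(d,g), ontable(e)} \ {clear(c), handempty, on(c,d)} = {on(d,g), ontable(e)}
  ∪ pre   = {on(d,g), ontable(e)} ∪ {clear(d), holding(c)}
          = {clear(d), holding(c), on(d,g), ontable(e)}

== RESULT ==
["clear(d)", "holding(c)", "on(d,g)", "ontable(e)"]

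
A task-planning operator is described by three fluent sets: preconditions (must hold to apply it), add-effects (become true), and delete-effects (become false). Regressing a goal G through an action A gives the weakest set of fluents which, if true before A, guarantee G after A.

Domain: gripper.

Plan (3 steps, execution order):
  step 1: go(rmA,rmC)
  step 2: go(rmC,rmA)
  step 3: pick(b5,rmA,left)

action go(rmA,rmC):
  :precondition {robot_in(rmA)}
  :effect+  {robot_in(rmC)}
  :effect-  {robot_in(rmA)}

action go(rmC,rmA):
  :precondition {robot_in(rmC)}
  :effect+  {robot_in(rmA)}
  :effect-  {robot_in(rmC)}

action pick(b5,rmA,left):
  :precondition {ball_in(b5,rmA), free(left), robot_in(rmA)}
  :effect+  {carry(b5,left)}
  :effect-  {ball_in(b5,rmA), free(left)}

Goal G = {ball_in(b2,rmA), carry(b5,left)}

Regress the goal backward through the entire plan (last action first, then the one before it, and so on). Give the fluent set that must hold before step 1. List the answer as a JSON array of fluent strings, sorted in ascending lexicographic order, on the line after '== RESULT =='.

Regress step by step:
  through step 3 (pick(b5,rmA,left)): drop {carry(b5,left)}, keep {ball_in(b2,rmA)}, require {ball_in(b5,rmA), free(left), robot_in(rmA)}
    → {ball_in(b2,rmA), ball_in(b5,rmA), free(left), robot_in(rmA)}
  through step 2 (go(rmC,rmA)): drop {robot_in(rmA)}, keep {ball_in(b2,rmA), ball_in(b5,rmA), free(left)}, require {robot_in(rmC)}
    → {ball_in(b2,rmA), ball_in(b5,rmA), free(left), robot_in(rmC)}
  through step 1 (go(rmA,rmC)): drop {robot_in(rmC)}, keep {ball_in(b2,rmA), ball_in(b5,rmA), free(left)}, require {robot_in(rmA)}
    → {ball_in(b2,rmA), ball_in(b5,rmA), free(left), robot_in(rmA)}

== RESULT ==
["ball_in(b2,rmA)", "ball_in(b5,rmA)", "free(left)", "robot_in(rmA)"]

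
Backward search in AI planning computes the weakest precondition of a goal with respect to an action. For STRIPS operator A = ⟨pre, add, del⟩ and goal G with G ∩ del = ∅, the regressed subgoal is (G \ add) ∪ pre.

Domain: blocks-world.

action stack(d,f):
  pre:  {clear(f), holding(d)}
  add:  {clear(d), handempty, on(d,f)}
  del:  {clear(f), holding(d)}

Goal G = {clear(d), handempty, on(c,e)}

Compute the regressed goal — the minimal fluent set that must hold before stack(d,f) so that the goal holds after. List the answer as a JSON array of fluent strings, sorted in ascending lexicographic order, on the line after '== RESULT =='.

Compute (G \ add) ∪ pre:
  G ∩ del = {}  (empty — regression defined)
  G \ add = {clear(d), handempty, on(c,e)} \ {clear(d), handempty, on(d,f)} = {on(c,e)}
  ∪ pre   = {on(c,e)} ∪ {clear(f), holding(d)}
          = {clear(f), holding(d), on(c,e)}

== RESULT ==
["clear(f)", "holding(d)", "on(c,e)"]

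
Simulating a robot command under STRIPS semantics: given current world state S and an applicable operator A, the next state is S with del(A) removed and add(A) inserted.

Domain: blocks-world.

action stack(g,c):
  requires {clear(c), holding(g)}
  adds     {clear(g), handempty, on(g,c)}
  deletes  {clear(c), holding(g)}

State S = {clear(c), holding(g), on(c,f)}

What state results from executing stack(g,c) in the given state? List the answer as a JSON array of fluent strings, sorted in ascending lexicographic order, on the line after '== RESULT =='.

Compute (S \ del) ∪ add:
  pre ⊆ S: {clear(c), holding(g)} ⊆ S  — applicable
  S \ del = {on(c,f)}
  ∪ add   = {clear(g), handempty, on(c,f), on(g,c)}

== RESULT ==
["clear(g)", "handempty", "on(c,f)", "on(g,c)"]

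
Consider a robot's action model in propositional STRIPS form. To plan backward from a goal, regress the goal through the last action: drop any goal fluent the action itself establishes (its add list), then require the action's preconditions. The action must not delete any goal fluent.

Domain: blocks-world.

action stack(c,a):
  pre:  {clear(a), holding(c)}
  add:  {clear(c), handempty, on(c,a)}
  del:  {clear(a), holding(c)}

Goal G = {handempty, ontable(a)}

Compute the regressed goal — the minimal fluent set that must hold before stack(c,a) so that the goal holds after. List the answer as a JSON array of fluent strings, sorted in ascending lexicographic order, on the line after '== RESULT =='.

Compute (G \ add) ∪ pre:
  G ∩ del = {}  (empty — regression defined)
  G \ add = {handempty, ontable(a)} \ {clear(c), handempty, on(c,a)} = {ontable(a)}
  ∪ pre   = {ontable(a)} ∪ {clear(a), holding(c)}
          = {clear(a), holding(c), ontable(a)}

== RESULT ==
["clear(a)", "holding(c)", "ontable(a)"]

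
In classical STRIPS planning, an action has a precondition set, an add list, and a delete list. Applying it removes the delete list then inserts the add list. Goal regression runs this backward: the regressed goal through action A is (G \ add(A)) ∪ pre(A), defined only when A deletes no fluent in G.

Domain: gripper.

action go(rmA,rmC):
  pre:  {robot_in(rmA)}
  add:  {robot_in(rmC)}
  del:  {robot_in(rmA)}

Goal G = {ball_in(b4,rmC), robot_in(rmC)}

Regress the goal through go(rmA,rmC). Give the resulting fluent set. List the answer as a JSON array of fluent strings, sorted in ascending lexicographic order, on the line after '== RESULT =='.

Regress:
  G ∩ del = {}  (empty — regression defined)
  G \ add = {ball_in(b4,rmC), robot_in(rmC)} \ {robot_in(rmC)} = {ball_in(b4,rmC)}
  ∪ pre   = {ball_in(b4,rmC)} ∪ {robot_in(rmA)}
          = {ball_in(b4,rmC), robot_in(rmA)}

== RESULT ==
["ball_in(b4,rmC)", "robot_in(rmA)"]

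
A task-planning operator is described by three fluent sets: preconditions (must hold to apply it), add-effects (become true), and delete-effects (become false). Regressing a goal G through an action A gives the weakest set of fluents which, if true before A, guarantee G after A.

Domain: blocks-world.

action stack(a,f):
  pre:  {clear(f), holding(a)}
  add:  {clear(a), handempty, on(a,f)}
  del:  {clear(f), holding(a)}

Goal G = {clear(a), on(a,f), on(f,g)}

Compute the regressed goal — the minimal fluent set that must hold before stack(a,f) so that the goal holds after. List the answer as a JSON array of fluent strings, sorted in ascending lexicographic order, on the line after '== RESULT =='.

Regress:
  G ∩ del = {}  (empty — regression defined)
  G \ add = {clear(a), on(a,f), on(f,g)} \ {clear(a), handempty, on(a,f)} = {on(f,g)}
  ∪ pre   = {on(f,g)} ∪ {clear(f), holding(a)}
          = {clear(f), holding(a), on(f,g)}

== RESULT ==
["clear(f)", "holding(a)", "on(f,g)"]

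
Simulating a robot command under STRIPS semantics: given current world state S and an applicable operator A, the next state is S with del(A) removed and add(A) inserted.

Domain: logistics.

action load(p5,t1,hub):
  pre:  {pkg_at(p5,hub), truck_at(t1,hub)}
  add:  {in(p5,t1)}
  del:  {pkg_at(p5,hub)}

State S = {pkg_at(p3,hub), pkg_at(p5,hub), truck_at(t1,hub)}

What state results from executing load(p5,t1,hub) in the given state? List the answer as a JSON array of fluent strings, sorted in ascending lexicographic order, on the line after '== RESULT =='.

Compute (S \ del) ∪ add:
  pre ⊆ S: {pkg_at(p5,hub), truck_at(t1,hub)} ⊆ S  — applicable
  S \ del = {pkg_at(p3,hub), truck_at(t1,hub)}
  ∪ add   = {in(p5,t1), pkg_at(p3,hub), truck_at(t1,hub)}

== RESULT ==
["in(p5,t1)", "pkg_at(p3,hub)", "truck_at(t1,hub)"]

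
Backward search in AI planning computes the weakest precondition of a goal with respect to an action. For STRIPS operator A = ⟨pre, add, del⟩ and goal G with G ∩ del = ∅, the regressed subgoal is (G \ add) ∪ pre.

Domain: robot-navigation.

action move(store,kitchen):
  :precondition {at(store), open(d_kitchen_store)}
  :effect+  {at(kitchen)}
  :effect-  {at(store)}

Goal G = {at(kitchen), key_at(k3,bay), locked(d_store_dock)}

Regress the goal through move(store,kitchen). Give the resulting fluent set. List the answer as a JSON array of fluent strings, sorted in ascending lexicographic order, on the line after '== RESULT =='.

Regress:
  G ∩ del = {}  (empty — regression defined)
  G \ add = {at(kitchen), key_at(k3,bay), locked(d_store_dock)} \ {at(kitchen)} = {key_at(k3,bay), locked(d_store_dock)}
  ∪ pre   = {key_at(k3,bay), locked(d_store_dock)} ∪ {at(store), open(d_kitchen_store)}
          = {at(store), key_at(k3,bay), locked(d_store_dock), open(d_kitchen_store)}

== RESULT ==
["at(store)", "key_at(k3,bay)", "locked(d_store_dock)", "open(d_kitchen_store)"]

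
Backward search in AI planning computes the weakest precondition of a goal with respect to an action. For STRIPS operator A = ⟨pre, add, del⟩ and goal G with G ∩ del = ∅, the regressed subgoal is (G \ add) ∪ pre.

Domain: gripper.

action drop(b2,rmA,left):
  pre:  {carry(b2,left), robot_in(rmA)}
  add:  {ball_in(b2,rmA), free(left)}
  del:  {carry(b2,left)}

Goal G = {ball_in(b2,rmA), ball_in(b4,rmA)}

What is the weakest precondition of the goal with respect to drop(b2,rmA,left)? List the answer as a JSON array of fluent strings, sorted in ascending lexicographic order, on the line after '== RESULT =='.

Regress:
  G ∩ del = {}  (empty — regression defined)
  G \ add = {ball_in(b2,rmA), ball_in(b4,rmA)} \ {ball_in(b2,rmA), free(left)} = {ball_in(b4,rmA)}
  ∪ pre   = {ball_in(b4,rmA)} ∪ {carry(b2,left), robot_in(rmA)}
          = {ball_in(b4,rmA), carry(b2,left), robot_in(rmA)}

== RESULT ==
["ball_in(b4,rmA)", "carry(b2,left)", "robot_in(rmA)"]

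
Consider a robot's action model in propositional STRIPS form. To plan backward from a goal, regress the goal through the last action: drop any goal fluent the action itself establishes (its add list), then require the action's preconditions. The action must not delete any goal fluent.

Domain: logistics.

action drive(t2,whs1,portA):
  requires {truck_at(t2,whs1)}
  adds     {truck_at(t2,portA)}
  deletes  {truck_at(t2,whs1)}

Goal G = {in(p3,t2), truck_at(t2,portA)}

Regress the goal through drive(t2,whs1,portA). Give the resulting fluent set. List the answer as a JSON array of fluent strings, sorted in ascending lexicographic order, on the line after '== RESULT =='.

Regress:
  G ∩ del = {}  (empty — regression defined)
  G \ add = {in(p3,t2), truck_at(t2,portA)} \ {truck_at(t2,portA)} = {in(p3,t2)}
  ∪ pre   = {in(p3,t2)} ∪ {truck_at(t2,whs1)}
          = {in(p3,t2), truck_at(t2,whs1)}

== RESULT ==
["in(p3,t2)", "truck_at(t2,whs1)"]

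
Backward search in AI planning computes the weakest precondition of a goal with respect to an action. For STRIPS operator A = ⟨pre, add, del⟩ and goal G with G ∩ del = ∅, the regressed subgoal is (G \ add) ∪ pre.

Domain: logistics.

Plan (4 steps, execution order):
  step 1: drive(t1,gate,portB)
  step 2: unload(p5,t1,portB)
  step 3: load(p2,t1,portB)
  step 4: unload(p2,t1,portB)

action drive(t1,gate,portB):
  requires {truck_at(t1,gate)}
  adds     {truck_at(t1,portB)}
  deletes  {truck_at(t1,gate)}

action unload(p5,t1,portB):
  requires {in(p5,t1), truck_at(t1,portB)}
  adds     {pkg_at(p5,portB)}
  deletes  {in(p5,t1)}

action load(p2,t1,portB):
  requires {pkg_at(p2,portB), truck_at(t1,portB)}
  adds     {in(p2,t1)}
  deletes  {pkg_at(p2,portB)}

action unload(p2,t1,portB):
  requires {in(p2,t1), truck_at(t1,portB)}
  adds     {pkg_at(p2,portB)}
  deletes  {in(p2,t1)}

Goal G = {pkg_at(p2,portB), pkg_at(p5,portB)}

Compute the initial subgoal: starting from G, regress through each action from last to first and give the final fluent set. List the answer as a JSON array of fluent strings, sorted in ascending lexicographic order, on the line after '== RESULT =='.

Regress step by step:
  through step 4 (unload(p2,t1,portB)): drop {pkg_at(p2,portB)}, keep {pkg_at(p5,portB)}, require {in(p2,t1), truck_at(t1,portB)}
    → {in(p2,t1), pkg_at(p5,portB), truck_at(t1,portB)}
  through step 3 (load(p2,t1,portB)): drop {in(p2,t1)}, keep {pkg_at(p5,portB), truck_at(t1,portB)}, require {pkg_at(p2,portB), truck_at(t1,portB)}
    → {pkg_at(p2,portB), pkg_at(p5,portB), truck_at(t1,portB)}
  through step 2 (unload(p5,t1,portB)): drop {pkg_at(p5,portB)}, keep {pkg_at(p2,portB), truck_at(t1,portB)}, require {in(p5,t1), truck_at(t1,portB)}
    → {in(p5,t1), pkg_at(p2,portB), truck_at(t1,portB)}
  through step 1 (drive(t1,gate,portB)): drop {truck_at(t1,portB)}, keep {in(p5,t1), pkg_at(p2,portB)}, require {truck_at(t1,gate)}
    → {in(p5,t1), pkg_at(p2,portB), truck_at(t1,gate)}

== RESULT ==
["in(p5,t1)", "pkg_at(p2,portB)", "truck_at(t1,gate)"]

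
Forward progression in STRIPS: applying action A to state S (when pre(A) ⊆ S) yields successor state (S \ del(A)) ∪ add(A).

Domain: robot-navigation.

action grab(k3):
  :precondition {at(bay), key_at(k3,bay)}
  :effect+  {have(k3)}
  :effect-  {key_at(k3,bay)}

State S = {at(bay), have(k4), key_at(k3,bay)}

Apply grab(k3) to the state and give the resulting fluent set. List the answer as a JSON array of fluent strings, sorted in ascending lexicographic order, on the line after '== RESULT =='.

Progress:
  pre ⊆ S: {at(bay), key_at(k3,bay)} ⊆ S  — applicable
  S \ del = {at(bay), have(k4)}
  ∪ add   = {at(bay), have(k3), have(k4)}

== RESULT ==
["at(bay)", "have(k3)", "have(k4)"]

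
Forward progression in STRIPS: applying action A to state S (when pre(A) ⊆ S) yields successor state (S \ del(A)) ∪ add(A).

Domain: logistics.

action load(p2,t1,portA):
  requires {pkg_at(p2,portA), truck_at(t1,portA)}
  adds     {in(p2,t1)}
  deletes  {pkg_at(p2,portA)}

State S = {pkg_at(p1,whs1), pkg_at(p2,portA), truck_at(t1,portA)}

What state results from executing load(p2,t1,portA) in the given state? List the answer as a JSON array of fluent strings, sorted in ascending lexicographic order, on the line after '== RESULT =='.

Compute (S \ del) ∪ add:
  pre ⊆ S: {pkg_at(p2,portA), truck_at(t1,portA)} ⊆ S  — applicable
  S \ del = {pkg_at(p1,whs1), truck_at(t1,portA)}
  ∪ add   = {in(p2,t1), pkg_at(p1,whs1), truck_at(t1,portA)}

== RESULT ==
["in(p2,t1)", "pkg_at(p1,whs1)", "truck_at(t1,portA)"]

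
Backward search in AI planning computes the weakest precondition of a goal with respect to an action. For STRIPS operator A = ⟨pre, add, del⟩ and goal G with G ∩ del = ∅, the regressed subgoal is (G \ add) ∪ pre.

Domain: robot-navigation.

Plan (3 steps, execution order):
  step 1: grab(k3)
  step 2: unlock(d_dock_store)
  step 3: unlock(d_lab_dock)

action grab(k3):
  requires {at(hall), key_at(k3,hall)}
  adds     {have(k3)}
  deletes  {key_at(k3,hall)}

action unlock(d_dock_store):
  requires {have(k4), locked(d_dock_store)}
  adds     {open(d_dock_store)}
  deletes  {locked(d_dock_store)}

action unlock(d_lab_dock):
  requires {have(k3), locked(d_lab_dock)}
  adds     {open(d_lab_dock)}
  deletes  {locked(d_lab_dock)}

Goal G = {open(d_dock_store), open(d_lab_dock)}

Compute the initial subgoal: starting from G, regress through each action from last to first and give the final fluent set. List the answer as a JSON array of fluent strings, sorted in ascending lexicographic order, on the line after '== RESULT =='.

Work backward from the goal:
  through step 3 (unlock(d_lab_dock)): drop {open(d_lab_dock)}, keep {open(d_dock_store)}, require {have(k3), locked(d_lab_dock)}
    → {have(k3), locked(d_lab_dock), open(d_dock_store)}
  through step 2 (unlock(d_dock_store)): drop {open(d_dock_store)}, keep {have(k3), locked(d_lab_dock)}, require {have(k4), locked(d_dock_store)}
    → {have(k3), have(k4), locked(d_dock_store), locked(d_lab_dock)}
  through step 1 (grab(k3)): drop {have(k3)}, keep {have(k4), locked(d_dock_store), locked(d_lab_dock)}, require {at(hall), key_at(k3,hall)}
    → {at(hall), have(k4), key_at(k3,hall), locked(d_dock_store), locked(d_lab_dock)}

== RESULT ==
["at(hall)", "have(k4)", "key_at(k3,hall)", "locked(d_dock_store)", "locked(d_lab_dock)"]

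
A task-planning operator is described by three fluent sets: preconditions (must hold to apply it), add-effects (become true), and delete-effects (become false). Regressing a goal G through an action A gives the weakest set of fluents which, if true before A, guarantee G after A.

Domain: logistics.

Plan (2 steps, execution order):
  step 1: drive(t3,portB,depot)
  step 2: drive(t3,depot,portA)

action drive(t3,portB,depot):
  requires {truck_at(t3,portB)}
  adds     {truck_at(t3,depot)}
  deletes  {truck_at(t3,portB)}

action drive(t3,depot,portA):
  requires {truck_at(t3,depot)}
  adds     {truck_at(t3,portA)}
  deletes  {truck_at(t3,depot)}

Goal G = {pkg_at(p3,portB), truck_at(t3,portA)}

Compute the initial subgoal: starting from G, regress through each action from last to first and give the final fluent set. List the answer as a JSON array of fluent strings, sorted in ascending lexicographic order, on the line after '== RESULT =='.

Work backward from the goal:
  through step 2 (drive(t3,depot,portA)): drop {truck_at(t3,portA)}, keep {pkg_at(p3,portB)}, require {truck_at(t3,depot)}
    → {pkg_at(p3,portB), truck_at(t3,depot)}
  through step 1 (drive(t3,portB,depot)): drop {truck_at(t3,depot)}, keep {pkg_at(p3,portB)}, require {truck_at(t3,portB)}
    → {pkg_at(p3,portB), truck_at(t3,portB)}

== RESULT ==
["pkg_at(p3,portB)", "truck_at(t3,portB)"]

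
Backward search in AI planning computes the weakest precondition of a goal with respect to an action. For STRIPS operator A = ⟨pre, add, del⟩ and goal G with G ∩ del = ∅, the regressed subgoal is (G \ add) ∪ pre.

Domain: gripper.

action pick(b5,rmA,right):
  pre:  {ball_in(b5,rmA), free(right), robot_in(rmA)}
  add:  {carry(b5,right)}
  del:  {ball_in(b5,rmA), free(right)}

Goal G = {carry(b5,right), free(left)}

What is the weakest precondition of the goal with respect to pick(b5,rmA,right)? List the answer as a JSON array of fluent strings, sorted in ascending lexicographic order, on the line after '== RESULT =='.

Regress:
  G ∩ del = {}  (empty — regression defined)
  G \ add = {carry(b5,right), free(left)} \ {carry(b5,right)} = {free(left)}
  ∪ pre   = {free(left)} ∪ {ball_in(b5,rmA), free(right), robot_in(rmA)}
          = {ball_in(b5,rmA), free(left), free(right), robot_in(rmA)}

== RESULT ==
["ball_in(b5,rmA)", "free(left)", "free(right)", "robot_in(rmA)"]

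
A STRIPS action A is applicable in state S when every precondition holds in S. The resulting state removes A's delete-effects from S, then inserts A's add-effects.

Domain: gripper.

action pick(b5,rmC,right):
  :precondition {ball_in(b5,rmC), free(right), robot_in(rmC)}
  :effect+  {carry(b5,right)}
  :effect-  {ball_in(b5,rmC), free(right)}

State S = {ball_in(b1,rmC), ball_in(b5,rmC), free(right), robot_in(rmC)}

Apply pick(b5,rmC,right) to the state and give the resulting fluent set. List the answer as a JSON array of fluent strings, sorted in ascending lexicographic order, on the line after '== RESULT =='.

Progress:
  pre ⊆ S: {ball_in(b5,rmC), free(right), robot_in(rmC)} ⊆ S  — applicable
  S \ del = {ball_in(b1,rmC), robot_in(rmC)}
  ∪ add   = {ball_in(b1,rmC), carry(b5,right), robot_in(rmC)}

== RESULT ==
["ball_in(b1,rmC)", "carry(b5,right)", "robot_in(rmC)"]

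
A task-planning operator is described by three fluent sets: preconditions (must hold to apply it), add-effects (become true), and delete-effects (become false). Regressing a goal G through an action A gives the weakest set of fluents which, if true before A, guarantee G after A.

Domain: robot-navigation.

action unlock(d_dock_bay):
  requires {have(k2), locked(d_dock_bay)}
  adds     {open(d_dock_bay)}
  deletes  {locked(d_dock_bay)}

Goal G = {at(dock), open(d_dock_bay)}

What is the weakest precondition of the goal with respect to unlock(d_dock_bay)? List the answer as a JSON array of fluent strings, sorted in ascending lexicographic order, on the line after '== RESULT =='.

Compute (G \ add) ∪ pre:
  G ∩ del = {}  (empty — regression defined)
  G \ add = {at(dock), open(d_dock_bay)} \ {open(d_dock_bay)} = {at(dock)}
  ∪ pre   = {at(dock)} ∪ {have(k2), locked(d_dock_bay)}
          = {at(dock), have(k2), locked(d_dock_bay)}

== RESULT ==
["at(dock)", "have(k2)", "locked(d_dock_bay)"]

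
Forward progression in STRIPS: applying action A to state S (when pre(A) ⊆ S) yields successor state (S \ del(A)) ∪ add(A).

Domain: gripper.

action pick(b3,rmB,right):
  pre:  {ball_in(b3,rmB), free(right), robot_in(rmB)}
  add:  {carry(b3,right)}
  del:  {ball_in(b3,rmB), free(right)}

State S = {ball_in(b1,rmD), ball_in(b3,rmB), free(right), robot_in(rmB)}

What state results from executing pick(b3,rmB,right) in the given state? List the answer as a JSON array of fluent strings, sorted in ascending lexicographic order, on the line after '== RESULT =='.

Progress:
  pre ⊆ S: {ball_in(b3,rmB), free(right), robot_in(rmB)} ⊆ S  — applicable
  S \ del = {ball_in(b1,rmD), robot_in(rmB)}
  ∪ add   = {ball_in(b1,rmD), carry(b3,right), robot_in(rmB)}

== RESULT ==
["ball_in(b1,rmD)", "carry(b3,right)", "robot_in(rmB)"]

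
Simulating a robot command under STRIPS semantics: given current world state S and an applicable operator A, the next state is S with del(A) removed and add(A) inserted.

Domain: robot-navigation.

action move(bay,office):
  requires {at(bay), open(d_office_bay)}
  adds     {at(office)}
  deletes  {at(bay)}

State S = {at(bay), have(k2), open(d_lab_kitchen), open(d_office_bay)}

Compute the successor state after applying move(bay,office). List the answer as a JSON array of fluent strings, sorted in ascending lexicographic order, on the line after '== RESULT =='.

Progress:
  pre ⊆ S: {at(bay), open(d_office_bay)} ⊆ S  — applicable
  S \ del = {have(k2), open(d_lab_kitchen), open(d_office_bay)}
  ∪ add   = {at(office), have(k2), open(d_lab_kitchen), open(d_office_bay)}

== RESULT ==
["at(office)", "have(k2)", "open(d_lab_kitchen)", "open(d_office_bay)"]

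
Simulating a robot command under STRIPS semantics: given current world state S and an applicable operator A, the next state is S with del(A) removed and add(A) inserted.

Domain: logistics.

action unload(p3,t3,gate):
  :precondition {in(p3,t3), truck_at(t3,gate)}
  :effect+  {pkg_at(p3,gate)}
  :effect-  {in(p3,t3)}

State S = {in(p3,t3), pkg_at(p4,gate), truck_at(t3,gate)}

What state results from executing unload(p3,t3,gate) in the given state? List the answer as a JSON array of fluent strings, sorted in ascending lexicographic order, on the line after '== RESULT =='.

Progress:
  pre ⊆ S: {in(p3,t3), truck_at(t3,gate)} ⊆ S  — applicable
  S \ del = {pkg_at(p4,gate), truck_at(t3,gate)}
  ∪ add   = {pkg_at(p3,gate), pkg_at(p4,gate), truck_at(t3,gate)}

== RESULT ==
["pkg_at(p3,gate)", "pkg_at(p4,gate)", "truck_at(t3,gate)"]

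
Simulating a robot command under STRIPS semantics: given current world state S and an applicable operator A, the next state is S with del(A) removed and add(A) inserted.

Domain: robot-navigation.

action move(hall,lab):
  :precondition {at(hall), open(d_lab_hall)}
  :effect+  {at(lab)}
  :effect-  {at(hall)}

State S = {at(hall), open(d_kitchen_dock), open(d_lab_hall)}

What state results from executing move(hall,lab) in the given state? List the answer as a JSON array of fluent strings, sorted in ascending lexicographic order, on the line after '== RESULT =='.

Compute (S \ del) ∪ add:
  pre ⊆ S: {at(hall), open(d_lab_hall)} ⊆ S  — applicable
  S \ del = {open(d_kitchen_dock), open(d_lab_hall)}
  ∪ add   = {at(lab), open(d_kitchen_dock), open(d_lab_hall)}

== RESULT ==
["at(lab)", "open(d_kitchen_dock)", "open(d_lab_hall)"]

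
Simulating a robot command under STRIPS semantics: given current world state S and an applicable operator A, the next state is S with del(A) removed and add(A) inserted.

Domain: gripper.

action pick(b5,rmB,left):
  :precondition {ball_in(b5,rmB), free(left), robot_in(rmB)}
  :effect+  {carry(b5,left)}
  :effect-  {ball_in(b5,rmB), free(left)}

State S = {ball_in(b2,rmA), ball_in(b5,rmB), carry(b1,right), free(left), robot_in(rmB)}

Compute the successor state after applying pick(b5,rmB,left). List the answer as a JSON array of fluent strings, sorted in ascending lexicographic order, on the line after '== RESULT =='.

Compute (S \ del) ∪ add:
  pre ⊆ S: {ball_in(b5,rmB), free(left), robot_in(rmB)} ⊆ S  — applicable
  S \ del = {ball_in(b2,rmA), carry(b1,right), robot_in(rmB)}
  ∪ add   = {ball_in(b2,rmA), carry(b1,right), carry(b5,left), robot_in(rmB)}

== RESULT ==
["ball_in(b2,rmA)", "carry(b1,right)", "carry(b5,left)", "robot_in(rmB)"]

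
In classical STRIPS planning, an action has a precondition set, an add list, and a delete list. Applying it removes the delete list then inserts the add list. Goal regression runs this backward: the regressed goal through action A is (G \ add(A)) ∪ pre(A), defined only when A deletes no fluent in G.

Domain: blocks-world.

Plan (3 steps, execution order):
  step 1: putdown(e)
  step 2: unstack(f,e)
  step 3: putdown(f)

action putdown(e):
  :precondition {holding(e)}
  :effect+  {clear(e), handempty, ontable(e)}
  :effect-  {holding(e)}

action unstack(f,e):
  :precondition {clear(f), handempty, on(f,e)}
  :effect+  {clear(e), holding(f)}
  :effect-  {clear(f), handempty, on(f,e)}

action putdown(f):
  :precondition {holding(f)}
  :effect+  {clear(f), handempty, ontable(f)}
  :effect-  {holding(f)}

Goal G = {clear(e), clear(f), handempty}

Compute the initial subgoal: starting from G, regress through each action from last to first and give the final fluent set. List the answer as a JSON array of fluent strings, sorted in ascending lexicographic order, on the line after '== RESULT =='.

Regress step by step:
  through step 3 (putdown(f)): drop {clear(f), handempty}, keep {clear(e)}, require {holding(f)}
    → {clear(e), holding(f)}
  through step 2 (unstack(f,e)): drop {clear(e), holding(f)}, keep {}, require {clear(f), handempty, on(f,e)}
    → {clear(f), handempty, on(f,e)}
  through step 1 (putdown(e)): drop {handempty}, keep {clear(f), on(f,e)}, require {holding(e)}
    → {clear(f), holding(e), on(f,e)}

== RESULT ==
["clear(f)", "holding(e)", "on(f,e)"]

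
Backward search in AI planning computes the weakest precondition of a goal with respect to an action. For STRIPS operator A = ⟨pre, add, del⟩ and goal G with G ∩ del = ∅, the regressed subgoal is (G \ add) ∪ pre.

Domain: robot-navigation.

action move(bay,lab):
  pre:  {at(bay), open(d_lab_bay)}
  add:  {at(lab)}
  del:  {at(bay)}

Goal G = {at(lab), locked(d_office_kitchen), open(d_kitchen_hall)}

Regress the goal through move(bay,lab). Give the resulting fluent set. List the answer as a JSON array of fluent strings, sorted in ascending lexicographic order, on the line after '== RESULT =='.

Compute (G \ add) ∪ pre:
  G ∩ del = {}  (empty — regression defined)
  G \ add = {at(lab), locked(d_office_kitchen), open(d_kitchen_hall)} \ {at(lab)} = {locked(d_office_kitchen), open(d_kitchen_hall)}
  ∪ pre   = {locked(d_office_kitchen), open(d_kitchen_hall)} ∪ {at(bay), open(d_lab_bay)}
          = {at(bay), locked(d_office_kitchen), open(d_kitchen_hall), open(d_lab_bay)}

== RESULT ==
["at(bay)", "locked(d_office_kitchen)", "open(d_kitchen_hall)", "open(d_lab_bay)"]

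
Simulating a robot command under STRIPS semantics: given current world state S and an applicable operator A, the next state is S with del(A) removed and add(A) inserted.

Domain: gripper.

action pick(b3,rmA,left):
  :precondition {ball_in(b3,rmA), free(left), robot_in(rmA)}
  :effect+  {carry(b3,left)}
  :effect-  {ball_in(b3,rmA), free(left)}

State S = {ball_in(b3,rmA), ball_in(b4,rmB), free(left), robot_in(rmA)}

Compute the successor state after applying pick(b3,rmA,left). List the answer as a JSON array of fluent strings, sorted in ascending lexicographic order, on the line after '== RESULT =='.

Progress:
  pre ⊆ S: {ball_in(b3,rmA), free(left), robot_in(rmA)} ⊆ S  — applicable
  S \ del = {ball_in(b4,rmB), robot_in(rmA)}
  ∪ add   = {ball_in(b4,rmB), carry(b3,left), robot_in(rmA)}

== RESULT ==
["ball_in(b4,rmB)", "carry(b3,left)", "robot_in(rmA)"]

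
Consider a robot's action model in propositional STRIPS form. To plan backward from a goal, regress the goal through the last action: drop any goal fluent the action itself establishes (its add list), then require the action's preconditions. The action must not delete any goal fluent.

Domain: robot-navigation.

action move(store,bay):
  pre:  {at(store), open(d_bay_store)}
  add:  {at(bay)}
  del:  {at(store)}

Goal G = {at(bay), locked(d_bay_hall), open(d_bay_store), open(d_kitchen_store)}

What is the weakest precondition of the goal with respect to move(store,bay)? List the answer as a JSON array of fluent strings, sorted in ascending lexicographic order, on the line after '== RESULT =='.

Compute (G \ add) ∪ pre:
  G ∩ del = {}  (empty — regression defined)
  G \ add = {at(bay), locked(d_bay_hall), open(d_bay_store), open(d_kitchen_store)} \ {at(bay)} = {locked(d_bay_hall), open(d_bay_store), open(d_kitchen_store)}
  ∪ pre   = {locked(d_bay_hall), open(d_bay_store), open(d_kitchen_store)} ∪ {at(store), open(d_bay_store)}
          = {at(store), locked(d_bay_hall), open(d_bay_store), open(d_kitchen_store)}

== RESULT ==
["at(store)", "locked(d_bay_hall)", "open(d_bay_store)", "open(d_kitchen_store)"]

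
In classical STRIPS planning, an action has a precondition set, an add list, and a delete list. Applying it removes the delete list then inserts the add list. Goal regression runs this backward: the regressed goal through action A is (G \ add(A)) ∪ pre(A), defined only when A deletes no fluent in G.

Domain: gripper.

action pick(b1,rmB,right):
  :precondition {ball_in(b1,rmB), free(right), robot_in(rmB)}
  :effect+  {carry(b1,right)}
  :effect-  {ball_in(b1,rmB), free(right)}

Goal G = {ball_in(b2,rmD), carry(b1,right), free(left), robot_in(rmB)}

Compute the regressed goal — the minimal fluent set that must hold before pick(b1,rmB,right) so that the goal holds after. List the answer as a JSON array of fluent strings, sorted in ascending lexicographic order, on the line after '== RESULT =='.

Regress:
  G ∩ del = {}  (empty — regression defined)
  G \ add = {ball_in(b2,rmD), carry(b1,right), free(left), robot_in(rmB)} \ {carry(b1,right)} = {ball_in(b2,rmD), free(left), robot_in(rmB)}
  ∪ pre   = {ball_in(b2,rmD), free(left), robot_in(rmB)} ∪ {ball_in(b1,rmB), free(right), robot_in(rmB)}
          = {ball_in(b1,rmB), ball_in(b2,rmD), free(left), free(right), robot_in(rmB)}

== RESULT ==
["ball_in(b1,rmB)", "ball_in(b2,rmD)", "free(left)", "free(right)", "robot_in(rmB)"]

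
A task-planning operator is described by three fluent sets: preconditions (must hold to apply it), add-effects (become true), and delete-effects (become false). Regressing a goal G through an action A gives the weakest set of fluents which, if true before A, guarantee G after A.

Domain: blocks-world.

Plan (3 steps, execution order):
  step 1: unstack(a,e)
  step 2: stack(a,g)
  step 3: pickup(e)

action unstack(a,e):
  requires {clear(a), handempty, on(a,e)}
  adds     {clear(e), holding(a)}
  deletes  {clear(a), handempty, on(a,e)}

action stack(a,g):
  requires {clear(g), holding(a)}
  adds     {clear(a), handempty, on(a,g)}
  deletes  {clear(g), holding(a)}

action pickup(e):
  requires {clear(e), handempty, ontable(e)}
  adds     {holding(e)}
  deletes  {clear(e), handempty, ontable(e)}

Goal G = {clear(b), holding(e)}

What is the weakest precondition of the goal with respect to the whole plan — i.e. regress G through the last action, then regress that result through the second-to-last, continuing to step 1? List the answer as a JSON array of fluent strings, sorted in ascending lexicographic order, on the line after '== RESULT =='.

Regress step by step:
  through step 3 (pickup(e)): drop {holding(e)}, keep {clear(b)}, require {clear(e), handempty, ontable(e)}
    → {clear(b), clear(e), handempty, ontable(e)}
  through step 2 (stack(a,g)): drop {handempty}, keep {clear(b), clear(e), ontable(e)}, require {clear(g), holding(a)}
    → {clear(b), clear(e), clear(g), holding(a), ontable(e)}
  through step 1 (unstack(a,e)): drop {clear(e), holding(a)}, keep {clear(b), clear(g), ontable(e)}, require {clear(a), handempty, on(a,e)}
    → {clear(a), clear(b), clear(g), handempty, on(a,e), ontable(e)}

== RESULT ==
["clear(a)", "clear(b)", "clear(g)", "handempty", "on(a,e)", "ontable(e)"]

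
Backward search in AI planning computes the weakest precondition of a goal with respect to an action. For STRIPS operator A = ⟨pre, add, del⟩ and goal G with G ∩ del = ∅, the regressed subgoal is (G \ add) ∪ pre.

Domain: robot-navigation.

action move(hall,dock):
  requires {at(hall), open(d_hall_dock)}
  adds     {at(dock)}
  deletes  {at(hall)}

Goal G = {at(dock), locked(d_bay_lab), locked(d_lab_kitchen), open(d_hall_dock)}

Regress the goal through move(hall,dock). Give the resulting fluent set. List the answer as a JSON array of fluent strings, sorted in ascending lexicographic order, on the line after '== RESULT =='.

Compute (G \ add) ∪ pre:
  G ∩ del = {}  (empty — regression defined)
  G \ add = {at(dock), locked(d_bay_lab), locked(d_lab_kitchen), open(d_hall_dock)} \ {at(dock)} = {locked(d_bay_lab), locked(d_lab_kitchen), open(d_hall_dock)}
  ∪ pre   = {locked(d_bay_lab), locked(d_lab_kitchen), open(d_hall_dock)} ∪ {at(hall), open(d_hall_dock)}
          = {at(hall), locked(d_bay_lab), locked(d_lab_kitchen), open(d_hall_dock)}

== RESULT ==
["at(hall)", "locked(d_bay_lab)", "locked(d_lab_kitchen)", "open(d_hall_dock)"]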